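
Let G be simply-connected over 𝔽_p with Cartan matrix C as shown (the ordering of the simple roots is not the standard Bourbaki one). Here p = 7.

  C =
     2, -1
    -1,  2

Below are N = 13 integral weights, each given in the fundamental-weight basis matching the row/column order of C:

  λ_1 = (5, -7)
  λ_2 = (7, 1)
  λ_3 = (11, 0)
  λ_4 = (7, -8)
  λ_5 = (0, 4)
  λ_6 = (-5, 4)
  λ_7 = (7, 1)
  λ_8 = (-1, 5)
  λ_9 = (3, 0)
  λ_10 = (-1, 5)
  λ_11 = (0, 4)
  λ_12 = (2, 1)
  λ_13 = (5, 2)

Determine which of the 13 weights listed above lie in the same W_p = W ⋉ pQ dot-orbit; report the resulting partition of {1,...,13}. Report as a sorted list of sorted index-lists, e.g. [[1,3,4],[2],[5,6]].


Cartan matrix: type A_2 (|W|=6); un-permuting the 2 rows.

Folding the 13 weights λ_j+ρ into Ā_7 (reps in the given 2-coord order):

    1: (0, 6)
    2: (4, 1)
    3: (1, 5)
    4: (0, 6)
    5: (1, 5)
    6: (4, 1)
    7: (4, 1)
    8: (0, 6)
    9: (4, 1)
    10: (0, 6)
    11: (1, 5)
    12: (3, 2)
    13: (4, 1)

Partition of {1..13} into 4 W_7-dot-orbits:

[[1, 4, 8, 10], [2, 6, 7, 9, 13], [3, 5, 11], [12]]


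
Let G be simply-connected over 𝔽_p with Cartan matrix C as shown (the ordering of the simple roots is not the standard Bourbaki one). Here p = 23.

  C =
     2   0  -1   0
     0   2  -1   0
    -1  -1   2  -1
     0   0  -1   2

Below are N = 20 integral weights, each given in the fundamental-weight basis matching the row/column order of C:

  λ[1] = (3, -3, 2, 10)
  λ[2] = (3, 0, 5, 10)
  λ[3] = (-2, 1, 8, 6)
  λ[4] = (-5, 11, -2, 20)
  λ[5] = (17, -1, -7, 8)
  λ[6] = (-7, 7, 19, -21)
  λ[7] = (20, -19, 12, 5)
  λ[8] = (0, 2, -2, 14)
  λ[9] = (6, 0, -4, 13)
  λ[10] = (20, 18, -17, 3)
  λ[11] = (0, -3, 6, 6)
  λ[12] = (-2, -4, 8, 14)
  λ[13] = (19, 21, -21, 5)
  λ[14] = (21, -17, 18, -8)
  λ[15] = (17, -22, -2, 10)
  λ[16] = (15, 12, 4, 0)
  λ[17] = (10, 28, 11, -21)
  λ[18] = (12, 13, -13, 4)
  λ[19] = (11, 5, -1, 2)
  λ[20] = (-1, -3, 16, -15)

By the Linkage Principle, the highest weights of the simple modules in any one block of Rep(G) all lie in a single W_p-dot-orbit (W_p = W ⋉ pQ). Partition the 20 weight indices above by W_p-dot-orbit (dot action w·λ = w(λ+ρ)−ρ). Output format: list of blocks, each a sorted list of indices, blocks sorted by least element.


Dynkin diagram of C (from the 6 off-diagonal −1 entries): D_4.

Folding the 20 weights λ_j+ρ into Ā_23 (reps in the given 4-coord order):

  1: (4, 2, 1, 11);  2: (4, 1, 1, 11);  3: (1, 2, 5, 7);  4: (4, 2, 1, 11);  5: (12, 6, 0, 3);  6: (0, 2, 1, 14);  7: (4, 1, 1, 11);  8: (0, 2, 1, 14);  9: (4, 2, 1, 11);  10: (4, 2, 1, 11);  11: (1, 2, 5, 7);  12: (0, 2, 1, 14);  13: (0, 2, 1, 14);  14: (4, 2, 1, 11);  15: (4, 1, 1, 11);  16: (4, 1, 1, 11);  17: (12, 6, 0, 3);  18: (1, 2, 5, 7);  19: (12, 6, 0, 3);  20: (0, 2, 1, 14)

5 distinct reps among the 20 weights ⇒ 5 W_23-linkage classes:

[[1, 4, 9, 10, 14], [2, 7, 15, 16], [3, 11, 18], [5, 17, 19], [6, 8, 12, 13, 20]]


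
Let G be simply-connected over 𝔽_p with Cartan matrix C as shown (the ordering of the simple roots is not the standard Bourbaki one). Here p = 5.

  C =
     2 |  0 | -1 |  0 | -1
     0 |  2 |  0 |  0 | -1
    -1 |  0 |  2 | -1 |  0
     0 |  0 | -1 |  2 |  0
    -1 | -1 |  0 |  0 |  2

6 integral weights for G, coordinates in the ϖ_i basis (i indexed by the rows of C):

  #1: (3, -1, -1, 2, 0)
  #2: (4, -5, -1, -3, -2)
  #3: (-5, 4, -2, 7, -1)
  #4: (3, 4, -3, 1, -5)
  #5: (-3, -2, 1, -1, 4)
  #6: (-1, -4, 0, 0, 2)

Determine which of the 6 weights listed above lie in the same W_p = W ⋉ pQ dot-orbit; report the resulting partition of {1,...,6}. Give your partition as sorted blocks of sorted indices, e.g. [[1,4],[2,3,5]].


C ↔ A_5 under row/col permutation; |W(A_5)| = 720.

W_5-reps of the 6 weights in Ā_5 (same 5-coord order as C):

    1: (2, 1, 0, 0, 2)
    2: (2, 1, 0, 0, 2)
    3: (2, 1, 0, 0, 2)
    4: (2, 1, 0, 0, 2)
    5: (2, 1, 0, 0, 2)
    6: (0, 3, 1, 1, 0)

Partition of {1..6} into 2 W_5-dot-orbits:

[[1, 2, 3, 4, 5], [6]]


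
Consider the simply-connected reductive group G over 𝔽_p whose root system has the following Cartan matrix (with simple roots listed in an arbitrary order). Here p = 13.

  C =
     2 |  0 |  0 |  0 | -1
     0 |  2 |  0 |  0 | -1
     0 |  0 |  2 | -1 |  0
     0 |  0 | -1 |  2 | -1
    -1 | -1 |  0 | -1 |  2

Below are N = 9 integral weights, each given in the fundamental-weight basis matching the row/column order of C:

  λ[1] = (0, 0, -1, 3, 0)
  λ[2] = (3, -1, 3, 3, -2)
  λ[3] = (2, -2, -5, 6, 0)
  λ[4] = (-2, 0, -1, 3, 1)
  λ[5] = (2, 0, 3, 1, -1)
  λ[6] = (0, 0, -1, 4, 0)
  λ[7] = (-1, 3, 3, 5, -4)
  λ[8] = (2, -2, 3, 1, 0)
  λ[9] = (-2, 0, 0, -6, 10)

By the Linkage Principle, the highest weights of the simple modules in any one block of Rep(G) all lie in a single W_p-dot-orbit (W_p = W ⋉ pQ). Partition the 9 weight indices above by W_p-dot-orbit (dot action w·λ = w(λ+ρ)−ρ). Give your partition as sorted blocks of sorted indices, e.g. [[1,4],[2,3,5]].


Cartan matrix: type D_5 (|W|=1920); un-permuting the 5 rows.

Ā_13 reps of the 9 weights (D_5, coords as presented):

    λ_1+ρ ↦ (1, 1, 0, 4, 1)
    λ_2+ρ ↦ (3, 1, 4, 2, 0)
    λ_3+ρ ↦ (3, 1, 4, 2, 0)
    λ_4+ρ ↦ (1, 1, 0, 4, 1)
    λ_5+ρ ↦ (3, 1, 4, 2, 0)
    λ_6+ρ ↦ (1, 1, 0, 4, 1)
    λ_7+ρ ↦ (3, 1, 4, 2, 0)
    λ_8+ρ ↦ (3, 1, 4, 2, 0)
    λ_9+ρ ↦ (1, 1, 0, 4, 1)

The 9 indices split into 2 linkage classes (same alcove rep ⇔ same W_13-dot-orbit):

[[1, 4, 6, 9], [2, 3, 5, 7, 8]]


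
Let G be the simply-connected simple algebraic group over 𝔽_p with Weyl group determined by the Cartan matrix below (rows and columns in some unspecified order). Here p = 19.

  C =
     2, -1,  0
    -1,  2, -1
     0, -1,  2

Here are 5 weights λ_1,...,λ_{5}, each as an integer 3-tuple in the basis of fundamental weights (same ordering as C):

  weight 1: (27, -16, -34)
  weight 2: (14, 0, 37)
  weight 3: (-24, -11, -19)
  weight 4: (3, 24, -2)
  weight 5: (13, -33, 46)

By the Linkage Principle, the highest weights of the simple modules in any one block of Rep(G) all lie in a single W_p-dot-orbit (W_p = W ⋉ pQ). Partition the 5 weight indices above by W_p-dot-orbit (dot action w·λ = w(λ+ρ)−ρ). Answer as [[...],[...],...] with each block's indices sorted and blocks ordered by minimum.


Cartan matrix: type A_3 (|W|=24); un-permuting the 3 rows.

Ā_19 reps of the 5 weights (A_3, coords as presented):

  [1] (1, 9, 4);  [2] (0, 3, 15);  [3] (1, 9, 4);  [4] (1, 9, 4);  [5] (1, 9, 4)

Partition of {1..5} into 2 W_19-dot-orbits:

[[1, 3, 4, 5], [2]]


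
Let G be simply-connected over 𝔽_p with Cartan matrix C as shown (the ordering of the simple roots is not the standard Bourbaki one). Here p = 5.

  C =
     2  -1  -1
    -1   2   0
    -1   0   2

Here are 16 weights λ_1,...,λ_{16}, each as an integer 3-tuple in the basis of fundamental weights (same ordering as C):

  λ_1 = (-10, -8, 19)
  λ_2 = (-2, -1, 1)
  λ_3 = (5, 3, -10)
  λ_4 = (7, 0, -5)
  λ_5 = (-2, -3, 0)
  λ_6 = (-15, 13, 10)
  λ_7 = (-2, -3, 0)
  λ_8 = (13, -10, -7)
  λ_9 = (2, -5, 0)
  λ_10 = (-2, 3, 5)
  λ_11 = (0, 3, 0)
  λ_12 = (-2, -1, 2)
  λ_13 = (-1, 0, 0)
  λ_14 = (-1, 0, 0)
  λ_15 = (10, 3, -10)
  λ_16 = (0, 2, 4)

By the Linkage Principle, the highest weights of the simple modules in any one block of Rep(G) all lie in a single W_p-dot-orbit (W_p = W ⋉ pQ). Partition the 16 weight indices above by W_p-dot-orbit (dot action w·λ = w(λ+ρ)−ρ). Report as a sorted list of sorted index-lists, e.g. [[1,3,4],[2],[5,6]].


Type A_3, rank 3, |W|=24; reorder rows/cols to standard.

Alcove-folded reps (p=5, 16 weights, presented ϖ-order):

  [1] (1, 0, 3);  [2] (0, 1, 1);  [3] (1, 3, 0);  [4] (1, 3, 0);  [5] (0, 1, 2);  [6] (1, 0, 3);  [7] (0, 1, 2);  [8] (1, 3, 0);  [9] (1, 3, 0);  [10] (0, 1, 1);  [11] (1, 3, 0);  [12] (0, 1, 2);  [13] (0, 1, 1);  [14] (0, 1, 1);  [15] (1, 0, 3);  [16] (0, 1, 1)

The 16 indices split into 4 linkage classes (same alcove rep ⇔ same W_5-dot-orbit):

[[1, 6, 15], [2, 10, 13, 14, 16], [3, 4, 8, 9, 11], [5, 7, 12]]


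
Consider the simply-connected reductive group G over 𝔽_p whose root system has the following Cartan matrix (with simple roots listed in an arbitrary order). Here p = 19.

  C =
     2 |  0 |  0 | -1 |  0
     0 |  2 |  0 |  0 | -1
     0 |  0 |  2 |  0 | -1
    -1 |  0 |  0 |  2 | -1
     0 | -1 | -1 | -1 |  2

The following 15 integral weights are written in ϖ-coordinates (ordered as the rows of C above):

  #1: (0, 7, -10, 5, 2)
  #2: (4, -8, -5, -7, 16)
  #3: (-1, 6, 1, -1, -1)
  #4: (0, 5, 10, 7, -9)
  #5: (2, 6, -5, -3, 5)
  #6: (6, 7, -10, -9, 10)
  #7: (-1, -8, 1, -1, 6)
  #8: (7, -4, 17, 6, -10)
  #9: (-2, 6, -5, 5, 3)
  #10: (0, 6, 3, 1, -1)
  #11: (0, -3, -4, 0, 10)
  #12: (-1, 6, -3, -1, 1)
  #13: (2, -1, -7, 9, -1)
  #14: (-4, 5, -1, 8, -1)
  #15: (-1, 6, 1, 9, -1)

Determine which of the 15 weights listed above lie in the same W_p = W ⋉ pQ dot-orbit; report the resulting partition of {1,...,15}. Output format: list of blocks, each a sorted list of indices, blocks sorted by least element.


Cartan matrix: type D_5 (|W|=1920); un-permuting the 5 rows.

Alcove-folded reps (p=19, 15 weights, presented ϖ-order):

  [1] (1, 2, 3, 0, 6);  [2] (1, 7, 4, 2, 0);  [3] (0, 7, 2, 0, 0);  [4] (1, 2, 3, 0, 6);  [5] (1, 7, 4, 2, 0);  [6] (1, 2, 3, 0, 6);  [7] (0, 7, 2, 0, 0);  [8] (1, 7, 4, 2, 0);  [9] (1, 7, 4, 2, 0);  [10] (1, 7, 4, 2, 0);  [11] (1, 2, 3, 0, 6);  [12] (0, 7, 2, 0, 0);  [13] (3, 6, 0, 4, 0);  [14] (3, 6, 0, 4, 0);  [15] (0, 7, 2, 0, 0)

Partition of {1..15} into 4 W_19-dot-orbits:

[[1, 4, 6, 11], [2, 5, 8, 9, 10], [3, 7, 12, 15], [13, 14]]


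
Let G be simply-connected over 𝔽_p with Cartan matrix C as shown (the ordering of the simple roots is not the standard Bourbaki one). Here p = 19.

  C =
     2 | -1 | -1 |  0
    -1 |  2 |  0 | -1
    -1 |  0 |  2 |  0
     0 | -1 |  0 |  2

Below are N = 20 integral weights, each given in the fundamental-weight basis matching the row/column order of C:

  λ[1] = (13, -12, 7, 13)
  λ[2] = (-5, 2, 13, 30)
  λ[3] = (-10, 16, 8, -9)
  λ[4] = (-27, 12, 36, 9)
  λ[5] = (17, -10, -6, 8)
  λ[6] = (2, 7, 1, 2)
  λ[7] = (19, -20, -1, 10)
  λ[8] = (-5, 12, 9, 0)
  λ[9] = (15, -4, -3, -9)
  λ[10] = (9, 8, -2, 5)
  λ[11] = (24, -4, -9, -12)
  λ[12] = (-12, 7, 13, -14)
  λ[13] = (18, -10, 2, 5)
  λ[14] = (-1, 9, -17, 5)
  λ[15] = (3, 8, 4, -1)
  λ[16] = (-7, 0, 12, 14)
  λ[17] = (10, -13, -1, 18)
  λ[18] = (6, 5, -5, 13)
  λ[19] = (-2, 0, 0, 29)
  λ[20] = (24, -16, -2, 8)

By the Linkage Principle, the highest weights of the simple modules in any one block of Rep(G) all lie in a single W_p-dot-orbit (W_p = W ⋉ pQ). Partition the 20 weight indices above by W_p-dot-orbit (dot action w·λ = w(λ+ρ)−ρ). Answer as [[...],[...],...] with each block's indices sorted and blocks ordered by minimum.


Root system A_4: the 4×4 matrix C matches after relabeling.

Folding the 20 weights λ_j+ρ into Ā_19 (reps in the given 4-coord order):

  λ_1+ρ ↦ (3, 8, 2, 3);  λ_2+ρ ↦ (1, 5, 3, 6);  λ_3+ρ ↦ (9, 0, 0, 8);  λ_4+ρ ↦ (1, 5, 3, 6);  λ_5+ρ ↦ (4, 9, 5, 0);  λ_6+ρ ↦ (3, 8, 2, 3);  λ_7+ρ ↦ (0, 11, 1, 7);  λ_8+ρ ↦ (4, 9, 5, 0);  λ_9+ρ ↦ (3, 8, 2, 3);  λ_10+ρ ↦ (4, 9, 5, 0);  λ_11+ρ ↦ (3, 8, 2, 3);  λ_12+ρ ↦ (3, 8, 2, 3);  λ_13+ρ ↦ (10, 6, 0, 0);  λ_14+ρ ↦ (10, 6, 0, 0);  λ_15+ρ ↦ (4, 9, 5, 0);  λ_16+ρ ↦ (1, 5, 3, 6);  λ_17+ρ ↦ (0, 11, 1, 7);  λ_18+ρ ↦ (1, 5, 3, 6);  λ_19+ρ ↦ (0, 11, 1, 7);  λ_20+ρ ↦ (4, 9, 5, 0)

Partition of {1..20} into 6 W_19-dot-orbits:

[[1, 6, 9, 11, 12], [2, 4, 16, 18], [3], [5, 8, 10, 15, 20], [7, 17, 19], [13, 14]]


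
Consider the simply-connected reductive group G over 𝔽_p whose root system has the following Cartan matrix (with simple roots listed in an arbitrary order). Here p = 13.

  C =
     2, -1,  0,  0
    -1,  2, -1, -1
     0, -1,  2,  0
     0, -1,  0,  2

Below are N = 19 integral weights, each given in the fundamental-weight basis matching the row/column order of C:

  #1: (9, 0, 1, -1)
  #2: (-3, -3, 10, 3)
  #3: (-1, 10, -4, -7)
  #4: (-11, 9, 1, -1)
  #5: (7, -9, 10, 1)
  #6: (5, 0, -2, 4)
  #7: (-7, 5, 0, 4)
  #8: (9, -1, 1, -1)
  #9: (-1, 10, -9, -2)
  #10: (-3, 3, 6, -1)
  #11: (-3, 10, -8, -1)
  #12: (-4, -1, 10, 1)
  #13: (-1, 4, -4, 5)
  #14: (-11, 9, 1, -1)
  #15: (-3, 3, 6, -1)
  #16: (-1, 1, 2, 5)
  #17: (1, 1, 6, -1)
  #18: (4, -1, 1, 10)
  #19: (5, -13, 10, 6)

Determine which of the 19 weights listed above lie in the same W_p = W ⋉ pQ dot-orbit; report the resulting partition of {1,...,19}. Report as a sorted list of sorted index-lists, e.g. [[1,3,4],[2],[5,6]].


D_4 Cartan matrix, 4 simple roots permuted; ρ=(1,1,1,1).

W_13-reps of the 19 weights in Ā_13 (same 4-coord order as C):

  [1] (10, 0, 2, 0) · [2] (2, 2, 7, 0) · [3] (0, 2, 3, 6) · [4] (10, 0, 2, 0) · [5] (0, 2, 3, 6) · [6] (6, 0, 1, 5) · [7] (6, 0, 1, 5) · [8] (10, 0, 2, 0) · [9] (0, 2, 8, 1) · [10] (2, 2, 7, 0) · [11] (2, 2, 7, 0) · [12] (0, 2, 8, 1) · [13] (0, 2, 3, 6) · [14] (10, 0, 2, 0) · [15] (2, 2, 7, 0) · [16] (0, 2, 3, 6) · [17] (2, 2, 7, 0) · [18] (0, 2, 3, 6) · [19] (6, 0, 1, 5)

The 19 indices split into 5 linkage classes (same alcove rep ⇔ same W_13-dot-orbit):

[[1, 4, 8, 14], [2, 10, 11, 15, 17], [3, 5, 13, 16, 18], [6, 7, 19], [9, 12]]


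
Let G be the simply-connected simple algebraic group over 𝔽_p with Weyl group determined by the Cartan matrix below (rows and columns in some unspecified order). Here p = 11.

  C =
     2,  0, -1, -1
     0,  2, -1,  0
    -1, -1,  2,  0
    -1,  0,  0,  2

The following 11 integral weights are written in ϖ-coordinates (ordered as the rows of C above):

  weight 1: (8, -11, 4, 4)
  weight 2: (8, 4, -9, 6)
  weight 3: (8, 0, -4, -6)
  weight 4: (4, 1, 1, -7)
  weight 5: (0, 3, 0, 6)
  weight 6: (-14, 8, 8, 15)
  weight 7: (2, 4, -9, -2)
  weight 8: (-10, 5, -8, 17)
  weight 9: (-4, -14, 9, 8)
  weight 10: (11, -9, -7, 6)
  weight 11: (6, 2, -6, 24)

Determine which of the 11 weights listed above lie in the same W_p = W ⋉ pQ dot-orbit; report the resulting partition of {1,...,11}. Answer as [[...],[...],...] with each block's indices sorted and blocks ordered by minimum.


Root system A_4: the 4×4 matrix C matches after relabeling.

Folding the 11 weights λ_j+ρ into Ā_11 (reps in the given 4-coord order):

    [1] (1, 3, 2, 3)
    [2] (1, 2, 3, 2)
    [3] (1, 2, 1, 5)
    [4] (1, 2, 1, 5)
    [5] (1, 2, 1, 5)
    [6] (1, 2, 1, 5)
    [7] (0, 2, 1, 5)
    [8] (1, 2, 1, 5)
    [9] (1, 2, 3, 2)
    [10] (1, 2, 3, 2)
    [11] (1, 2, 3, 2)

Partition of {1..11} into 4 W_11-dot-orbits:

[[1], [2, 9, 10, 11], [3, 4, 5, 6, 8], [7]]


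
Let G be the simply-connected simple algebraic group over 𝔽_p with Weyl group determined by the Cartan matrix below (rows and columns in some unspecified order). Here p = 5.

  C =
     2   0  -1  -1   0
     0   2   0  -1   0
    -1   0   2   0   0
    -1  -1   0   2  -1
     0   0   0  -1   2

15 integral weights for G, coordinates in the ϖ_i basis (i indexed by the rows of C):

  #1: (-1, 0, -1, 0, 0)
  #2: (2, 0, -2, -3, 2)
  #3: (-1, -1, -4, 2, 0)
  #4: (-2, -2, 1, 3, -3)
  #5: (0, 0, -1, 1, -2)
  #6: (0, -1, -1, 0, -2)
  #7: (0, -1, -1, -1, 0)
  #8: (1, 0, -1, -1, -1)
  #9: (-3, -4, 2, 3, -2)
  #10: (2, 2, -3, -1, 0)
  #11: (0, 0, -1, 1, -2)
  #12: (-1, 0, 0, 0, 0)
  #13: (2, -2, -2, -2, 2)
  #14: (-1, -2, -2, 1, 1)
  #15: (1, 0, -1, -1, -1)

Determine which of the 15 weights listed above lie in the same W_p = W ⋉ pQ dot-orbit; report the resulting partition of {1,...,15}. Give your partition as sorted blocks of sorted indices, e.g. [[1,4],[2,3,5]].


C ↔ D_5 under row/col permutation; |W(D_5)| = 1920.

Alcove-folded reps (p=5, 15 weights, presented ϖ-order):

  [1] (0, 1, 0, 1, 1)
  [2] (0, 1, 1, 1, 1)
  [3] (1, 0, 0, 0, 1)
  [4] (0, 1, 1, 0, 2)
  [5] (0, 1, 0, 1, 1)
  [6] (1, 0, 0, 0, 1)
  [7] (1, 0, 0, 0, 1)
  [8] (2, 1, 0, 0, 0)
  [9] (0, 1, 1, 1, 1)
  [10] (0, 1, 0, 1, 1)
  [11] (0, 1, 0, 1, 1)
  [12] (0, 1, 1, 1, 1)
  [13] (0, 1, 1, 1, 1)
  [14] (1, 1, 0, 0, 2)
  [15] (2, 1, 0, 0, 0)

Linkage partition of the 15 weights (6 classes, p=5):

[[1, 5, 10, 11], [2, 9, 12, 13], [3, 6, 7], [4], [8, 15], [14]]


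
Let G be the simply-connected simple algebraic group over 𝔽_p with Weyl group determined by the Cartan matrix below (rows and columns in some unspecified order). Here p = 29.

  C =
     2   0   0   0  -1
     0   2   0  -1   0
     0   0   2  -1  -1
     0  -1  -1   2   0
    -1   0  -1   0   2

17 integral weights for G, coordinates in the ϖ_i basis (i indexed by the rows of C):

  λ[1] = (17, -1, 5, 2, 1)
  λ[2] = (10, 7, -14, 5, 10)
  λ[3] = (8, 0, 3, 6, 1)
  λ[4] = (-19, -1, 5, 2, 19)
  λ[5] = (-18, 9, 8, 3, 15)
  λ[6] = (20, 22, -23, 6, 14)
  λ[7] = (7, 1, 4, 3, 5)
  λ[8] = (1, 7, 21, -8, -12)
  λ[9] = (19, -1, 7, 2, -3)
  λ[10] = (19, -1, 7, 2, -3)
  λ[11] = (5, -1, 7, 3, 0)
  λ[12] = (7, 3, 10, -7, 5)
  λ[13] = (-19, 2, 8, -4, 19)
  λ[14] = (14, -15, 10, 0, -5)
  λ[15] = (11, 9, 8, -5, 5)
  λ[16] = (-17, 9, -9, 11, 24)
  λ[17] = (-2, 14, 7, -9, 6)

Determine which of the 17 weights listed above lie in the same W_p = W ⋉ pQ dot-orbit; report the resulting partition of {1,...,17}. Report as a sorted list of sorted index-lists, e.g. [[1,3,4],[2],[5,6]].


Root system A_5: the 5×5 matrix C matches after relabeling.

λ_j+ρ reflected into Ā_29 (⟨·,θ^∨⟩≤29); 5-tuples as given:

  λ_1 → (18, 0, 6, 3, 2) · λ_2 → (9, 1, 4, 7, 2) · λ_3 → (9, 1, 4, 7, 2) · λ_4 → (18, 0, 6, 3, 2) · λ_5 → (6, 0, 8, 4, 1) · λ_6 → (1, 7, 0, 8, 6) · λ_7 → (8, 2, 5, 4, 6) · λ_8 → (9, 1, 4, 7, 2) · λ_9 → (18, 0, 6, 3, 2) · λ_10 → (18, 0, 6, 3, 2) · λ_11 → (6, 0, 8, 4, 1) · λ_12 → (8, 2, 5, 4, 6) · λ_13 → (18, 0, 6, 3, 2) · λ_14 → (9, 1, 4, 7, 2) · λ_15 → (8, 2, 5, 4, 6) · λ_16 → (6, 0, 8, 4, 1) · λ_17 → (1, 7, 0, 8, 6)

5 distinct reps among the 17 weights ⇒ 5 W_29-linkage classes:

[[1, 4, 9, 10, 13], [2, 3, 8, 14], [5, 11, 16], [6, 17], [7, 12, 15]]


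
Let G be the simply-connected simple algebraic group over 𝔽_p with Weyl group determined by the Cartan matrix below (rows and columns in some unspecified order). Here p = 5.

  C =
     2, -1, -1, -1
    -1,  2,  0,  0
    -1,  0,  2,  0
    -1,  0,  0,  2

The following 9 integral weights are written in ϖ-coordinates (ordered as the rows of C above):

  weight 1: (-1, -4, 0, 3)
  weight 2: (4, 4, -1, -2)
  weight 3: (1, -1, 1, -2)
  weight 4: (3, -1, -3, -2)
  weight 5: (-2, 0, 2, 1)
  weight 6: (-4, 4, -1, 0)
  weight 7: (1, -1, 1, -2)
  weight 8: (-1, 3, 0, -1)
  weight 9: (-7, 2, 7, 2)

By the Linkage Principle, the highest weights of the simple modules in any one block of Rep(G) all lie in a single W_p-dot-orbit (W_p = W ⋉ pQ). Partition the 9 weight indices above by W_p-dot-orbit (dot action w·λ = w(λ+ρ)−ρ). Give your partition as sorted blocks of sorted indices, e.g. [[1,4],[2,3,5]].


Type D_4, rank 4, |W|=192; reorder rows/cols to standard.

Ā_5 reps of the 9 weights (D_4, coords as presented):

  λ_1 → (1, 0, 2, 1)
  λ_2 → (0, 4, 1, 0)
  λ_3 → (1, 0, 2, 1)
  λ_4 → (1, 0, 2, 1)
  λ_5 → (1, 0, 2, 1)
  λ_6 → (2, 0, 1, 0)
  λ_7 → (1, 0, 2, 1)
  λ_8 → (0, 4, 1, 0)
  λ_9 → (2, 0, 1, 0)

Grouping the 9 weights by Ā_5-representative: 3 linkage classes.

[[1, 3, 4, 5, 7], [2, 8], [6, 9]]


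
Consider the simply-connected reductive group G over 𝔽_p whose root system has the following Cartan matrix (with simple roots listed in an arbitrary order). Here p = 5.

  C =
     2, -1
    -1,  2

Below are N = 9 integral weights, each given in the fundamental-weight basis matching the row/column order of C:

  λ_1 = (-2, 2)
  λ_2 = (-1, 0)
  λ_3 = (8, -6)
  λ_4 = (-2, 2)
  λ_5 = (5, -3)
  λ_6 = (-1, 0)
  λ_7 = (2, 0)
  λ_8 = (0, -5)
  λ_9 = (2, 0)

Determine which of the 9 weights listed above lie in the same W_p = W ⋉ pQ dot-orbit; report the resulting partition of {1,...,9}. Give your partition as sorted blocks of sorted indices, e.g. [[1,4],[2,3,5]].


C ↔ A_2 under row/col permutation; |W(A_2)| = 6.

Each λ_j+ρ reduced to Ā_5; 2-tuples below use C's row order:

  λ_1 → (1, 2);  λ_2 → (0, 1);  λ_3 → (0, 1);  λ_4 → (1, 2);  λ_5 → (3, 1);  λ_6 → (0, 1);  λ_7 → (3, 1);  λ_8 → (3, 1);  λ_9 → (3, 1)

Grouping the 9 weights by Ā_5-representative: 3 linkage classes.

[[1, 4], [2, 3, 6], [5, 7, 8, 9]]


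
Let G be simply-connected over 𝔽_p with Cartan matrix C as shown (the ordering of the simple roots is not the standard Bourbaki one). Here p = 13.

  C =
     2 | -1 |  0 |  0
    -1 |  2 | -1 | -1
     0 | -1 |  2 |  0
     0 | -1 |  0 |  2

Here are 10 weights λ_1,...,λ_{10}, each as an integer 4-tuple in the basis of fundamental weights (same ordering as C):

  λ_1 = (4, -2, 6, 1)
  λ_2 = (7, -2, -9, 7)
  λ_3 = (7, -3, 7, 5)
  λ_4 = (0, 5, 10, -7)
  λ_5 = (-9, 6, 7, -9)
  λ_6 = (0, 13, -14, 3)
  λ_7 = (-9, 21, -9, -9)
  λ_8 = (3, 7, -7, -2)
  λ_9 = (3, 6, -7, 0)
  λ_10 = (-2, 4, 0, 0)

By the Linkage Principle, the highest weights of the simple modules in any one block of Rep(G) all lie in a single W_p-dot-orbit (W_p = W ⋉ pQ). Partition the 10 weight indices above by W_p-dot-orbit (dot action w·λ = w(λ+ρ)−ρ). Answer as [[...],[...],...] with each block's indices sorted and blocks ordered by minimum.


Dynkin diagram of C (from the 6 off-diagonal −1 entries): D_4.

Ā_13 reps of the 10 weights (D_4, coords as presented):

  1: (4, 1, 6, 1)
  2: (1, 4, 1, 1)
  3: (1, 4, 1, 1)
  4: (4, 1, 6, 1)
  5: (1, 4, 1, 1)
  6: (4, 1, 6, 1)
  7: (1, 4, 1, 1)
  8: (4, 1, 6, 1)
  9: (4, 1, 6, 1)
  10: (1, 4, 1, 1)

Linkage partition of the 10 weights (2 classes, p=13):

[[1, 4, 6, 8, 9], [2, 3, 5, 7, 10]]


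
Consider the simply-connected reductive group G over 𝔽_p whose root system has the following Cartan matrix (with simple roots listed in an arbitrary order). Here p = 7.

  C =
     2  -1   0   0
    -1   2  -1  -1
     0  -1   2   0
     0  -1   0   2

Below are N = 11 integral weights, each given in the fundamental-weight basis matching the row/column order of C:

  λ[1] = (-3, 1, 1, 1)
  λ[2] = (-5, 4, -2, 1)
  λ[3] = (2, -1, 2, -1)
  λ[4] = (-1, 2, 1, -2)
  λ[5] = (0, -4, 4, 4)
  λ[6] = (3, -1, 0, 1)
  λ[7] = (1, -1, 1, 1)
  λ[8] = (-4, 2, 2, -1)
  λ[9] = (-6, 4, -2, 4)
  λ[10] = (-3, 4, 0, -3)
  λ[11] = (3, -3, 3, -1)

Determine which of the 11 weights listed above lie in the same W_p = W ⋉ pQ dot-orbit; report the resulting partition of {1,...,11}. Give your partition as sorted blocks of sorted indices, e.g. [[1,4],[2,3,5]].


Type D_4, rank 4, |W|=192; reorder rows/cols to standard.

Ā_7 reps of the 11 weights (D_4, coords as presented):

  1: (2, 0, 2, 2);  2: (4, 0, 1, 2);  3: (3, 0, 3, 0);  4: (0, 2, 2, 1);  5: (2, 0, 2, 2);  6: (4, 0, 1, 2);  7: (2, 0, 2, 2);  8: (3, 0, 3, 0);  9: (2, 0, 2, 2);  10: (2, 1, 1, 2);  11: (2, 0, 2, 2)

Linkage partition of the 11 weights (5 classes, p=7):

[[1, 5, 7, 9, 11], [2, 6], [3, 8], [4], [10]]


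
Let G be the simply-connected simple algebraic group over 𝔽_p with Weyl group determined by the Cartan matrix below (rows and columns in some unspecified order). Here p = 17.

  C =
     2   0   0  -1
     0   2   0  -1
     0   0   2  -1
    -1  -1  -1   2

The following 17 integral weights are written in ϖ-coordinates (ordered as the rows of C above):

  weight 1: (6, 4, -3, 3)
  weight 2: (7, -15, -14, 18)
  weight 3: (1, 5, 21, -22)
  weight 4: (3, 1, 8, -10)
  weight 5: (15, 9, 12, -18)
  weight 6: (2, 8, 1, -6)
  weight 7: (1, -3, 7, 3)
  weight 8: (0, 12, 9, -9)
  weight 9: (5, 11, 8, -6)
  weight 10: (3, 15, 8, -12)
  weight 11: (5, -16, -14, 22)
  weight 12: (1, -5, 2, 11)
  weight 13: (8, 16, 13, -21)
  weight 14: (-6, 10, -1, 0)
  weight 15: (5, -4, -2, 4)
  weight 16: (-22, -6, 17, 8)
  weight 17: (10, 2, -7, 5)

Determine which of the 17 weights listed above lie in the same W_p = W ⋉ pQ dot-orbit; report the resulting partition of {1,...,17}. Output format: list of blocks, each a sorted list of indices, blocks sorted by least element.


Type D_4, rank 4, |W|=192; reorder rows/cols to standard.

Alcove-folded reps (p=17, 17 weights, presented ϖ-order):

  1: (7, 5, 2, 1);  2: (2, 4, 3, 0);  3: (2, 2, 8, 2);  4: (2, 4, 3, 0);  5: (1, 7, 4, 0);  6: (2, 4, 3, 0);  7: (2, 2, 8, 2);  8: (7, 5, 2, 1);  9: (1, 7, 4, 0);  10: (7, 5, 2, 1);  11: (6, 3, 1, 1);  12: (2, 4, 3, 0);  13: (8, 0, 3, 3);  14: (1, 7, 4, 0);  15: (6, 3, 1, 1);  16: (1, 7, 4, 0);  17: (8, 0, 3, 3)

6 distinct reps among the 17 weights ⇒ 6 W_17-linkage classes:

[[1, 8, 10], [2, 4, 6, 12], [3, 7], [5, 9, 14, 16], [11, 15], [13, 17]]


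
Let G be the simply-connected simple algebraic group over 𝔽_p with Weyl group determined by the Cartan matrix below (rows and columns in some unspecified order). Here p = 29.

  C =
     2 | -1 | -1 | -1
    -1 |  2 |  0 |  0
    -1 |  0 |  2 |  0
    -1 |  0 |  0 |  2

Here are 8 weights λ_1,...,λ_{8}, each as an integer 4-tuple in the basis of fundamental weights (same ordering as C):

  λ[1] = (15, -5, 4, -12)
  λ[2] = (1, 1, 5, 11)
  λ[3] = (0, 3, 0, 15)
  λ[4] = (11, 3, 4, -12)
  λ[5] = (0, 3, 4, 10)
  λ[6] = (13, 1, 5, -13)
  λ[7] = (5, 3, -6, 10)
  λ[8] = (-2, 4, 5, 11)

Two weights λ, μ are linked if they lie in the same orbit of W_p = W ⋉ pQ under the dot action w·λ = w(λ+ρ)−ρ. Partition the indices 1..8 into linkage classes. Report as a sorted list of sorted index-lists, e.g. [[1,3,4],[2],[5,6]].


D_4 Cartan matrix, 4 simple roots permuted; ρ=(1,1,1,1).

λ_j+ρ reflected into Ā_29 (⟨·,θ^∨⟩≤29); 4-tuples as given:

    [1] (1, 4, 5, 11)
    [2] (2, 2, 6, 12)
    [3] (1, 4, 1, 16)
    [4] (1, 4, 5, 11)
    [5] (1, 4, 5, 11)
    [6] (2, 2, 6, 12)
    [7] (1, 4, 5, 11)
    [8] (1, 4, 5, 11)

The 8 indices split into 3 linkage classes (same alcove rep ⇔ same W_29-dot-orbit):

[[1, 4, 5, 7, 8], [2, 6], [3]]


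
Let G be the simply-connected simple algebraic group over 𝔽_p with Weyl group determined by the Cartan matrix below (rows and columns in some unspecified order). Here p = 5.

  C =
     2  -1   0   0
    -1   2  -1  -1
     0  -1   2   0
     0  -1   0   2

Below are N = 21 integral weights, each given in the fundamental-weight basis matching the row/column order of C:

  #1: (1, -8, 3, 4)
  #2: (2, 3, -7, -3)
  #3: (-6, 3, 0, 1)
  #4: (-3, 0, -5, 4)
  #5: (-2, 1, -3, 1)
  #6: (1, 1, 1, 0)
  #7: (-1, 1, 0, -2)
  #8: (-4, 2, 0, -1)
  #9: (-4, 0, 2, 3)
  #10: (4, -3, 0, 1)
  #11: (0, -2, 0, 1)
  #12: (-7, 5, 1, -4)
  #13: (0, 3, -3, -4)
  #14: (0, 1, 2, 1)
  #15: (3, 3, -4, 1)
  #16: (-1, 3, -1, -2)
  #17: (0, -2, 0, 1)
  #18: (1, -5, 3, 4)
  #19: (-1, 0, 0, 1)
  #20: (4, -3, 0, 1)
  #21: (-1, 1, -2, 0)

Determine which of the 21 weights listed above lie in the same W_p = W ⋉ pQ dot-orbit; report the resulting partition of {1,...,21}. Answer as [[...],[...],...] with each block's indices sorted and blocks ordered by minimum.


Dynkin diagram of C (from the 6 off-diagonal −1 entries): D_4.

Ā_5 reps of the 21 weights (D_4, coords as presented):

  [1] (2, 0, 0, 1);  [2] (0, 1, 1, 1);  [3] (3, 0, 1, 0);  [4] (3, 0, 1, 0);  [5] (0, 1, 1, 1);  [6] (0, 1, 0, 1);  [7] (0, 1, 1, 1);  [8] (3, 0, 1, 0);  [9] (0, 1, 0, 1);  [10] (3, 0, 1, 0);  [11] (0, 1, 0, 1);  [12] (2, 0, 0, 1);  [13] (0, 1, 1, 2);  [14] (2, 0, 0, 1);  [15] (0, 1, 1, 2);  [16] (0, 1, 0, 1);  [17] (0, 1, 0, 1);  [18] (2, 0, 0, 1);  [19] (0, 1, 1, 2);  [20] (3, 0, 1, 0);  [21] (0, 1, 1, 1)

5 distinct reps among the 21 weights ⇒ 5 W_5-linkage classes:

[[1, 12, 14, 18], [2, 5, 7, 21], [3, 4, 8, 10, 20], [6, 9, 11, 16, 17], [13, 15, 19]]


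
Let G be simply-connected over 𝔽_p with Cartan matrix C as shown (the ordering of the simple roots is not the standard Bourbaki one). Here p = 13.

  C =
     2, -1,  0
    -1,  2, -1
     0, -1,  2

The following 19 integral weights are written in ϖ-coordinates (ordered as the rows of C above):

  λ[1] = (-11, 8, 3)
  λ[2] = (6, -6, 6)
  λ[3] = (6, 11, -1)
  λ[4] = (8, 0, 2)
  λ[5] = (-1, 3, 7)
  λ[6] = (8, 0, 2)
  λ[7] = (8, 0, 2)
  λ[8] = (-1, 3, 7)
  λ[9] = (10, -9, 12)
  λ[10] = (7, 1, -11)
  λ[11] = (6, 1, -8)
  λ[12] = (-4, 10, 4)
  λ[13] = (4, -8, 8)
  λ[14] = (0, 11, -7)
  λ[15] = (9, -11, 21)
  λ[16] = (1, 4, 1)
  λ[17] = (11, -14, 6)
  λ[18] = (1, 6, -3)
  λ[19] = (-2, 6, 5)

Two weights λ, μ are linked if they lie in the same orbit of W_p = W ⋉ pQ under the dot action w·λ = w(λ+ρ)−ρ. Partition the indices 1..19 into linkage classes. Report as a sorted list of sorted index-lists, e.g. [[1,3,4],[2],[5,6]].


Root system A_3: the 3×3 matrix C matches after relabeling.

Ā_13 reps of the 19 weights (A_3, coords as presented):

  [1] (9, 1, 3)
  [2] (2, 5, 2)
  [3] (1, 6, 6)
  [4] (9, 1, 3)
  [5] (0, 4, 8)
  [6] (9, 1, 3)
  [7] (9, 1, 3)
  [8] (0, 4, 8)
  [9] (0, 8, 2)
  [10] (0, 8, 2)
  [11] (2, 5, 2)
  [12] (0, 8, 2)
  [13] (2, 5, 2)
  [14] (1, 6, 6)
  [15] (9, 1, 3)
  [16] (2, 5, 2)
  [17] (1, 6, 6)
  [18] (2, 5, 2)
  [19] (1, 6, 6)

Grouping the 19 weights by Ā_13-representative: 5 linkage classes.

[[1, 4, 6, 7, 15], [2, 11, 13, 16, 18], [3, 14, 17, 19], [5, 8], [9, 10, 12]]


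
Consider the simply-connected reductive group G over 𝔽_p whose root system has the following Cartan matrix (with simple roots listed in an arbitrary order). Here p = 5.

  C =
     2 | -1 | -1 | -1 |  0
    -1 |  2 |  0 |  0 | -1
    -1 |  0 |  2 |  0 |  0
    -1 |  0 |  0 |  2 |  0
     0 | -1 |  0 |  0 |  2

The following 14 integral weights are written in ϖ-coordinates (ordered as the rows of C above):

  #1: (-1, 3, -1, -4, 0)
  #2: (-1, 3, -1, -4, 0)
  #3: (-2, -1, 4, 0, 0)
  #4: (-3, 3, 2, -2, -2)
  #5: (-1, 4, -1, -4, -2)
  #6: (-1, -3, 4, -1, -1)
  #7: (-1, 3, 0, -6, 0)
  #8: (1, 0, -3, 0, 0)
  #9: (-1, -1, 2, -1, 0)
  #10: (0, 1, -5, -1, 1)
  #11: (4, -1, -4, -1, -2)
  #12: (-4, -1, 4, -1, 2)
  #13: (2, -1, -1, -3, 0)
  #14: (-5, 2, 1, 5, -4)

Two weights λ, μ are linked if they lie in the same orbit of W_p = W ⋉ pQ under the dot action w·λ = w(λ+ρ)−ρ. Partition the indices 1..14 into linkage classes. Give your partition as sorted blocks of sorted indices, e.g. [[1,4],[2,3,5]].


Type D_5, rank 5, |W|=1920; reorder rows/cols to standard.

Ā_5 reps of the 14 weights (D_5, coords as presented):

  λ_1+ρ ↦ (0, 0, 3, 0, 1) · λ_2+ρ ↦ (0, 0, 3, 0, 1) · λ_3+ρ ↦ (0, 0, 4, 0, 0) · λ_4+ρ ↦ (1, 0, 0, 2, 1) · λ_5+ρ ↦ (0, 0, 3, 0, 1) · λ_6+ρ ↦ (2, 0, 1, 0, 0) · λ_7+ρ ↦ (0, 0, 4, 0, 0) · λ_8+ρ ↦ (0, 0, 2, 1, 1) · λ_9+ρ ↦ (0, 0, 3, 0, 1) · λ_10+ρ ↦ (1, 0, 0, 2, 1) · λ_11+ρ ↦ (0, 0, 3, 0, 1) · λ_12+ρ ↦ (2, 0, 1, 0, 0) · λ_13+ρ ↦ (1, 0, 0, 2, 1) · λ_14+ρ ↦ (1, 1, 0, 0, 0)

These 14 weights hit 6 W_5-dot-orbits; sizes (5, 2, 3, 2, 1, 1):

[[1, 2, 5, 9, 11], [3, 7], [4, 10, 13], [6, 12], [8], [14]]


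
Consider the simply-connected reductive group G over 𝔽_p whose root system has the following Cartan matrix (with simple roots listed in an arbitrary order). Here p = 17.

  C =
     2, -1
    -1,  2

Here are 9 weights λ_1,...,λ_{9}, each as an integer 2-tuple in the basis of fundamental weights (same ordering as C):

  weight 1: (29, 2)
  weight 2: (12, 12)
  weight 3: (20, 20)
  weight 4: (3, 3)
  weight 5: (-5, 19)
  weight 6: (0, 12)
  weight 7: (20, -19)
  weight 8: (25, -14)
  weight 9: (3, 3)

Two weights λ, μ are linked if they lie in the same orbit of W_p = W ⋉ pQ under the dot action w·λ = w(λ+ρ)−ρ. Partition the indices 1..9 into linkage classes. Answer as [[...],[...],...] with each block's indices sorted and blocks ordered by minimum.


Dynkin diagram of C (from the 2 off-diagonal −1 entries): A_2.

Folding the 9 weights λ_j+ρ into Ā_17 (reps in the given 2-coord order):

  λ_1 → (1, 13)
  λ_2 → (4, 4)
  λ_3 → (4, 4)
  λ_4 → (4, 4)
  λ_5 → (1, 13)
  λ_6 → (1, 13)
  λ_7 → (1, 13)
  λ_8 → (4, 4)
  λ_9 → (4, 4)

The 9 indices split into 2 linkage classes (same alcove rep ⇔ same W_17-dot-orbit):

[[1, 5, 6, 7], [2, 3, 4, 8, 9]]


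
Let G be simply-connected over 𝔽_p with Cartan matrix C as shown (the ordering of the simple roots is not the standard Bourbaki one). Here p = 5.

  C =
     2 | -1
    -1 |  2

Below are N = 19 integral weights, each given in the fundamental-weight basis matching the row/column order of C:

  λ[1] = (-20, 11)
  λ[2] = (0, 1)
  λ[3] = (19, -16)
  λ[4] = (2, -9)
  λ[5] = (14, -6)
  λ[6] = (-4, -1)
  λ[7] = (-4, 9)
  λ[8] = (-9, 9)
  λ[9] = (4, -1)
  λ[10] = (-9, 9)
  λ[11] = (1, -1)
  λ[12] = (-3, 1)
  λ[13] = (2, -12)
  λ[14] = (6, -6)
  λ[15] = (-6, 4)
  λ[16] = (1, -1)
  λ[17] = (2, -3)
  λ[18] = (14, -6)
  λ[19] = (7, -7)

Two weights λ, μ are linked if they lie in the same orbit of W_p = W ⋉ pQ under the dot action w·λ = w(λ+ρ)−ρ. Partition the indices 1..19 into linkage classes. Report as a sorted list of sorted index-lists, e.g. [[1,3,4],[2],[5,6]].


Type A_2, rank 2, |W|=6; reorder rows/cols to standard.

Ā_5 reps of the 19 weights (A_2, coords as presented):

  1: (1, 2) · 2: (1, 2) · 3: (5, 0) · 4: (2, 0) · 5: (5, 0) · 6: (0, 3) · 7: (2, 0) · 8: (0, 3) · 9: (5, 0) · 10: (0, 3) · 11: (2, 0) · 12: (2, 0) · 13: (1, 2) · 14: (0, 3) · 15: (5, 0) · 16: (2, 0) · 17: (1, 2) · 18: (5, 0) · 19: (1, 2)

The 19 indices split into 4 linkage classes (same alcove rep ⇔ same W_5-dot-orbit):

[[1, 2, 13, 17, 19], [3, 5, 9, 15, 18], [4, 7, 11, 12, 16], [6, 8, 10, 14]]


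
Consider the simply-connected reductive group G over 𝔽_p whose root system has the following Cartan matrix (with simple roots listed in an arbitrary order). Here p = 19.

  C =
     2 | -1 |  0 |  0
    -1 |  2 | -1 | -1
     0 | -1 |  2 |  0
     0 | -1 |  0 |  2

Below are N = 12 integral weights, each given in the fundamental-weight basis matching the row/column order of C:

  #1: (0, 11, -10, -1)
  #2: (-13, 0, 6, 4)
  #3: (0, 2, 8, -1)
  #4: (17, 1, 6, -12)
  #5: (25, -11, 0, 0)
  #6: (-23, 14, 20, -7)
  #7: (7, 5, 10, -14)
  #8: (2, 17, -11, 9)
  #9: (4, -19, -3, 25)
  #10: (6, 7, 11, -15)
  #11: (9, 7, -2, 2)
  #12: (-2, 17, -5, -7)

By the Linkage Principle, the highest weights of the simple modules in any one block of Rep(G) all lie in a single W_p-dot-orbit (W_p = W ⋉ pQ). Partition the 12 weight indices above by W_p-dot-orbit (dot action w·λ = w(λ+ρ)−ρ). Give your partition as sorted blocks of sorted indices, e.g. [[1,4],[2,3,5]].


Type D_4, rank 4, |W|=192; reorder rows/cols to standard.

Folding the 12 weights λ_j+ρ into Ā_19 (reps in the given 4-coord order):

  λ_1 → (1, 3, 9, 0);  λ_2 → (1, 1, 4, 6);  λ_3 → (1, 3, 9, 0);  λ_4 → (8, 1, 1, 1);  λ_5 → (8, 1, 1, 1);  λ_6 → (2, 2, 3, 4);  λ_7 → (1, 1, 4, 6);  λ_8 → (8, 1, 1, 1);  λ_9 → (1, 1, 4, 6);  λ_10 → (1, 1, 4, 6);  λ_11 → (8, 1, 1, 1);  λ_12 → (1, 1, 4, 6)

Linkage partition of the 12 weights (4 classes, p=19):

[[1, 3], [2, 7, 9, 10, 12], [4, 5, 8, 11], [6]]


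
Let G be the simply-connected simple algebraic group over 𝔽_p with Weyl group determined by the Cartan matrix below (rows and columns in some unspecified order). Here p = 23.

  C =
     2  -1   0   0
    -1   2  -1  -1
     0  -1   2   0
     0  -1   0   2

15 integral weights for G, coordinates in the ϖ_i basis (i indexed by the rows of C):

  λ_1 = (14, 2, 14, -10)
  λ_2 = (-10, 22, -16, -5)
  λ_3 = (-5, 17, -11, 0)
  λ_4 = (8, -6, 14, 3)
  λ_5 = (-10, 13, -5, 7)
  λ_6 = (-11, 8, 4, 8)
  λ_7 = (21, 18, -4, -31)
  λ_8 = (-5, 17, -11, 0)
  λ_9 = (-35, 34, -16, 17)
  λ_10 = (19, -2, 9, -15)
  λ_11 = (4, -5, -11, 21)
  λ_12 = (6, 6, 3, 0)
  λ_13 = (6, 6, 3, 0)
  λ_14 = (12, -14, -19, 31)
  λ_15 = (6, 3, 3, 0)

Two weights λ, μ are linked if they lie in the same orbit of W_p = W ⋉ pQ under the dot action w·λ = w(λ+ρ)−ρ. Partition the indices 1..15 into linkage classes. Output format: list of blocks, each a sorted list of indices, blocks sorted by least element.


D_4 Cartan matrix, 4 simple roots permuted; ρ=(1,1,1,1).

λ_j+ρ reflected into Ā_23 (⟨·,θ^∨⟩≤23); 4-tuples as given:

  [1] (5, 3, 5, 1) · [2] (4, 4, 10, 1) · [3] (4, 4, 10, 1) · [4] (4, 4, 10, 1) · [5] (9, 1, 4, 8) · [6] (9, 1, 4, 8) · [7] (7, 4, 4, 1) · [8] (4, 4, 10, 1) · [9] (7, 4, 4, 1) · [10] (5, 3, 5, 1) · [11] (9, 1, 4, 8) · [12] (7, 4, 4, 1) · [13] (7, 4, 4, 1) · [14] (9, 1, 4, 8) · [15] (7, 4, 4, 1)

4 distinct reps among the 15 weights ⇒ 4 W_23-linkage classes:

[[1, 10], [2, 3, 4, 8], [5, 6, 11, 14], [7, 9, 12, 13, 15]]


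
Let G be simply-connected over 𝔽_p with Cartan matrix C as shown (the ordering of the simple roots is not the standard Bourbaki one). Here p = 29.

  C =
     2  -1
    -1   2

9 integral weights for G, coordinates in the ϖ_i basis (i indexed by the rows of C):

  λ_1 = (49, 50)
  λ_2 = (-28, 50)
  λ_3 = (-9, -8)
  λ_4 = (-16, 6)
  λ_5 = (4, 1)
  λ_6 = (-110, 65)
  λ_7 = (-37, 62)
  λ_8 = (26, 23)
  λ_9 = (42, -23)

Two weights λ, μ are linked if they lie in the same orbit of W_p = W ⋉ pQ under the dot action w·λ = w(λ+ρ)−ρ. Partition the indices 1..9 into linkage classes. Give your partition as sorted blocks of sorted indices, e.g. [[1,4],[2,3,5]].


A_2 Cartan matrix, 2 simple roots permuted; ρ=(1,1).

Folding the 9 weights λ_j+ρ into Ā_29 (reps in the given 2-coord order):

    λ_1+ρ ↦ (7, 8)
    λ_2+ρ ↦ (5, 2)
    λ_3+ρ ↦ (7, 8)
    λ_4+ρ ↦ (7, 8)
    λ_5+ρ ↦ (5, 2)
    λ_6+ρ ↦ (7, 8)
    λ_7+ρ ↦ (5, 2)
    λ_8+ρ ↦ (5, 2)
    λ_9+ρ ↦ (7, 8)

The 9 indices split into 2 linkage classes (same alcove rep ⇔ same W_29-dot-orbit):

[[1, 3, 4, 6, 9], [2, 5, 7, 8]]


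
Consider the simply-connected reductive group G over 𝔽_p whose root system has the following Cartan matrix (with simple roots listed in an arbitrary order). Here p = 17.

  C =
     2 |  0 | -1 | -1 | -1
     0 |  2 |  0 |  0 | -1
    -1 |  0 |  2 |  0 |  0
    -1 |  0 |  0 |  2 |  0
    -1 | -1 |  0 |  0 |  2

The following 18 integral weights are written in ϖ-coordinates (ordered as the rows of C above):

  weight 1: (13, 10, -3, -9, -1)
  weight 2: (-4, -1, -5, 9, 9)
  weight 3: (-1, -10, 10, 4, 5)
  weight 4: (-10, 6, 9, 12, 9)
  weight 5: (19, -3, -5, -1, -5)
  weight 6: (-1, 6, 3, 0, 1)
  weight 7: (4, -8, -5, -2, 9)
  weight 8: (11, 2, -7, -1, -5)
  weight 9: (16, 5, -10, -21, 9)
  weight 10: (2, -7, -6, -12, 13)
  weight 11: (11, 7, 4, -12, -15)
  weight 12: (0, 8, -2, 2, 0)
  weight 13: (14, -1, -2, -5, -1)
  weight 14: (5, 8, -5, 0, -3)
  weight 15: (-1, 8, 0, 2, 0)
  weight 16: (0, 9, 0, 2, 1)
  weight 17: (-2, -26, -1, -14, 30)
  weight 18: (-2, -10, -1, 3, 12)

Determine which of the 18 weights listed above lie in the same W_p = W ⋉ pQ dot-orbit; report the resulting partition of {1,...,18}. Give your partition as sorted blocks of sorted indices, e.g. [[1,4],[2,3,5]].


Type D_5, rank 5, |W|=1920; reorder rows/cols to standard.

λ_j+ρ reflected into Ā_17 (⟨·,θ^∨⟩≤17); 5-tuples as given:

  1: (2, 1, 6, 0, 3)
  2: (4, 0, 3, 3, 0)
  3: (2, 1, 6, 0, 3)
  4: (0, 7, 4, 1, 2)
  5: (0, 9, 1, 3, 1)
  6: (0, 7, 4, 1, 2)
  7: (0, 7, 4, 1, 2)
  8: (2, 1, 6, 0, 3)
  9: (0, 7, 4, 1, 2)
  10: (2, 1, 6, 0, 3)
  11: (2, 1, 6, 0, 3)
  12: (0, 9, 1, 3, 1)
  13: (2, 8, 1, 4, 0)
  14: (0, 7, 4, 1, 2)
  15: (0, 9, 1, 3, 1)
  16: (0, 9, 1, 3, 1)
  17: (0, 3, 8, 5, 0)
  18: (0, 9, 1, 3, 1)

The 18 indices split into 6 linkage classes (same alcove rep ⇔ same W_17-dot-orbit):

[[1, 3, 8, 10, 11], [2], [4, 6, 7, 9, 14], [5, 12, 15, 16, 18], [13], [17]]


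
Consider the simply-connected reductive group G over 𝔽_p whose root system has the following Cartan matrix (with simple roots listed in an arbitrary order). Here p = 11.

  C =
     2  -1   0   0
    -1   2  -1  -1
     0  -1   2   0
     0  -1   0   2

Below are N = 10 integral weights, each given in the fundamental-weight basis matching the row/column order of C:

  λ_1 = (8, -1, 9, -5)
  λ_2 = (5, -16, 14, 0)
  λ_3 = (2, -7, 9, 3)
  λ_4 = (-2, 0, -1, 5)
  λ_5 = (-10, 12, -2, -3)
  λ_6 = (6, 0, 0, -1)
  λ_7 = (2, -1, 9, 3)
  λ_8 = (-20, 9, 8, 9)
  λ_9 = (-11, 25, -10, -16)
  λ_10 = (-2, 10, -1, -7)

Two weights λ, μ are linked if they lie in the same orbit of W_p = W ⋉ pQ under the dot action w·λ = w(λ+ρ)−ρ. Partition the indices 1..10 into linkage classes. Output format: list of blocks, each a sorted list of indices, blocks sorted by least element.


Root system D_4: the 4×4 matrix C matches after relabeling.

W_11-reps of the 10 weights in Ā_11 (same 4-coord order as C):

  λ_1 → (1, 0, 2, 4)
  λ_2 → (3, 1, 4, 2)
  λ_3 → (3, 1, 4, 2)
  λ_4 → (1, 0, 0, 6)
  λ_5 → (7, 1, 1, 0)
  λ_6 → (7, 1, 1, 0)
  λ_7 → (3, 1, 4, 2)
  λ_8 → (7, 1, 1, 0)
  λ_9 → (1, 0, 2, 4)
  λ_10 → (1, 0, 0, 6)

The 10 indices split into 4 linkage classes (same alcove rep ⇔ same W_11-dot-orbit):

[[1, 9], [2, 3, 7], [4, 10], [5, 6, 8]]
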